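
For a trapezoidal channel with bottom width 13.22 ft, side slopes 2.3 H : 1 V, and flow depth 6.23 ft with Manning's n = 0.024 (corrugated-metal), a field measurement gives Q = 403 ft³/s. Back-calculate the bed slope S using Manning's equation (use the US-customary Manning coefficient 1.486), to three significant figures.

A = (b + z·y)·y = (13.22 + 2.3×6.23)×6.23 = 171.6 ft²
P = b + 2y√(1+z²) = 13.22 + 2×6.23×√(1+2.3²) = 44.47 ft
R = A/P = 171.6/44.47 = 3.860 ft
S = (Q·n / (1.486·A·R^(2/3)))² = (403×0.024 / (1.486×171.6×2.460))² = 0.0002376

0.000238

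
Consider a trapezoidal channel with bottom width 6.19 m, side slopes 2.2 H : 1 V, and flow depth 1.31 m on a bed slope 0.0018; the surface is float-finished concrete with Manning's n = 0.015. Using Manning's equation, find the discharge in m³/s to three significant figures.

A = (b + z·y)·y = (6.19 + 2.2×1.31)×1.31 = 11.88 m²
P = b + 2y√(1+z²) = 6.19 + 2×1.31×√(1+2.2²) = 12.52 m
R = A/P = 11.88/12.52 = 0.9491 m
Q = (1/n)·A·R^(2/3)·S^(1/2) = (1/0.015) × 11.88 × 0.9491^(2/3) × 0.0018^(1/2) = 32.46 m³/s

32.5 m³/s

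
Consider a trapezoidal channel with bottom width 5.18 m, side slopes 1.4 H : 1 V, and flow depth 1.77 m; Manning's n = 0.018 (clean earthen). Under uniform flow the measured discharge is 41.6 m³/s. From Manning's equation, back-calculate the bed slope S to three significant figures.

0.00239

A = (b + z·y)·y = (5.18 + 1.4×1.77)×1.77 = 13.55 m²
P = b + 2y√(1+z²) = 5.18 + 2×1.77×√(1+1.4²) = 11.27 m
R = A/P = 13.55/11.27 = 1.203 m
S = (Q·n / (1·A·R^(2/3)))² = (41.6×0.018 / (1×13.55×1.131))² = 0.002386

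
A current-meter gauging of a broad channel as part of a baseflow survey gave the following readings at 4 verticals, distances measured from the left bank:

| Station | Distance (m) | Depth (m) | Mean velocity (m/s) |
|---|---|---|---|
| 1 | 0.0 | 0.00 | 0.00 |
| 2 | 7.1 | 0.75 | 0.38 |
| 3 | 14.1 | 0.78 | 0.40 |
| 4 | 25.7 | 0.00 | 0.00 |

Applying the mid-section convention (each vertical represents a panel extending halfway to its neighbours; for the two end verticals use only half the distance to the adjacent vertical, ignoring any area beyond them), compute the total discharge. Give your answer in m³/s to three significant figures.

w_2 = (14.1 − 0.0)/2 = 7.05 m; q_2 = 0.38 × 0.75 × 7.05 = 2.009 m³/s
w_3 = (25.7 − 7.1)/2 = 9.3 m; q_3 = 0.40 × 0.78 × 9.3 = 2.902 m³/s
Stations 1, 4 contribute zero (depth or velocity is 0).
Q = Σ qᵢ = 4.911 m³/s

4.91 m³/s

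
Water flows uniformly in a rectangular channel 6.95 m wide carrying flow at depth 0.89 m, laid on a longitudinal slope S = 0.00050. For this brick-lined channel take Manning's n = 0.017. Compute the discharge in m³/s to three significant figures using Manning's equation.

A = b·y = 6.95 × 0.89 = 6.186 m²
P = b + 2y = 6.95 + 2×0.89 = 8.730 m
R = A/P = 6.186/8.730 = 0.7085 m
Q = (1/n)·A·R^(2/3)·S^(1/2) = (1/0.017) × 6.186 × 0.7085^(2/3) × 0.00050^(1/2) = 6.466 m³/s

6.47 m³/s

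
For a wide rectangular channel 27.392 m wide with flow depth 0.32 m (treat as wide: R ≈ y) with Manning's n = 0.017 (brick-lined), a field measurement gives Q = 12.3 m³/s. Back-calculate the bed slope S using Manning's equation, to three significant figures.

A = b·y = 27.392 × 0.32 = 8.765 m²
Wide channel: R ≈ y = 0.32 m
S = (Q·n / (1·A·R^(2/3)))² = (12.3×0.017 / (1×8.765×0.4678))² = 0.002600

0.00260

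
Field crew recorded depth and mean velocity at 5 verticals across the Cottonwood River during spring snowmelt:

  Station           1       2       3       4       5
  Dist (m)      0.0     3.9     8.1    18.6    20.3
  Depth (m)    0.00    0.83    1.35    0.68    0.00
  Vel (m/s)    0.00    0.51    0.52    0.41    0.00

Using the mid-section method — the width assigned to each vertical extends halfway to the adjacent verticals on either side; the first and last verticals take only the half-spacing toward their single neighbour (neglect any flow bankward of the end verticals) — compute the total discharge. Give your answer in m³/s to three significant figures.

8.57 m³/s

w_2 = (8.1 − 0.0)/2 = 4.05 m; q_2 = 0.51 × 0.83 × 4.05 = 1.714 m³/s
w_3 = (18.6 − 3.9)/2 = 7.35 m; q_3 = 0.52 × 1.35 × 7.35 = 5.160 m³/s
w_4 = (20.3 − 8.1)/2 = 6.1 m; q_4 = 0.41 × 0.68 × 6.1 = 1.701 m³/s
Stations 1, 5 contribute zero (depth or velocity is 0).
Q = Σ qᵢ = 8.575 m³/s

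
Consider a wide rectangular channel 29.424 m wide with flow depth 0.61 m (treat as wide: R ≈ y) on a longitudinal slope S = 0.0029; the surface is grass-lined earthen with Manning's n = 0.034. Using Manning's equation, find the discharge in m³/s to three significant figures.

A = b·y = 29.424 × 0.61 = 17.95 m²
Wide channel: R ≈ y = 0.61 m
Q = (1/n)·A·R^(2/3)·S^(1/2) = (1/0.034) × 17.95 × 0.6100^(2/3) × 0.0029^(1/2) = 20.45 m³/s

20.4 m³/s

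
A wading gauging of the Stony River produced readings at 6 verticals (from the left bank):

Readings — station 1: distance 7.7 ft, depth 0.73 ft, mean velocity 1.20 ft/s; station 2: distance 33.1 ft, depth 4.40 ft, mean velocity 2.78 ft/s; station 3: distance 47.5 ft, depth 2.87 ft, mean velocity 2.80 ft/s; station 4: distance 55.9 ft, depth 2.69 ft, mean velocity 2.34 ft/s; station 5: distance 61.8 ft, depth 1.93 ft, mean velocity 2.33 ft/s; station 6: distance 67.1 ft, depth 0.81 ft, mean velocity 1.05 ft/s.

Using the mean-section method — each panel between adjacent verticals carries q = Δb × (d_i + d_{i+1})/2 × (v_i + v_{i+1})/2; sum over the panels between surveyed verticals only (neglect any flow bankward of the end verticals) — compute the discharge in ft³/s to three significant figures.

380 ft³/s

Panel 1-2: Δb = 25.4 ft, d̄ = (0.73+4.40)/2 = 2.565, v̄ = (1.20+2.78)/2 = 1.99 → q = 25.4×2.565×1.99 = 129.7 ft³/s
Panel 2-3: Δb = 14.4 ft, d̄ = (4.40+2.87)/2 = 3.635, v̄ = (2.78+2.80)/2 = 2.79 → q = 14.4×3.635×2.79 = 146.0 ft³/s
Panel 3-4: Δb = 8.4 ft, d̄ = (2.87+2.69)/2 = 2.78, v̄ = (2.80+2.34)/2 = 2.57 → q = 8.4×2.78×2.57 = 60.01 ft³/s
Panel 4-5: Δb = 5.9 ft, d̄ = (2.69+1.93)/2 = 2.31, v̄ = (2.34+2.33)/2 = 2.335 → q = 5.9×2.31×2.335 = 31.82 ft³/s
Panel 5-6: Δb = 5.3 ft, d̄ = (1.93+0.81)/2 = 1.37, v̄ = (2.33+1.05)/2 = 1.69 → q = 5.3×1.37×1.69 = 12.27 ft³/s
Q = Σ q = 379.8 ft³/s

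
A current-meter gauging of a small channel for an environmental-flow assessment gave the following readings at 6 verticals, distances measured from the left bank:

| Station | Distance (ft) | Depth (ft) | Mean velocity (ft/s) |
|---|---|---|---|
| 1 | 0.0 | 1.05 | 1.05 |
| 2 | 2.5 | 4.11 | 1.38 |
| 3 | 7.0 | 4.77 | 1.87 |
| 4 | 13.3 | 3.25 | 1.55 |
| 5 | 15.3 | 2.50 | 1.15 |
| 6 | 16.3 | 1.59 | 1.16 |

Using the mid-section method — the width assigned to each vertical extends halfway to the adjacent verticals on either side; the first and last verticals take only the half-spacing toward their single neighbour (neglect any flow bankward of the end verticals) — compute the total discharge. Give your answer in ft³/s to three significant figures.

w_1 = (2.5 − 0.0)/2 = 1.25 ft; q_1 = 1.05 × 1.05 × 1.25 = 1.378 ft³/s
w_2 = (7.0 − 0.0)/2 = 3.5 ft; q_2 = 1.38 × 4.11 × 3.5 = 19.85 ft³/s
w_3 = (13.3 − 2.5)/2 = 5.4 ft; q_3 = 1.87 × 4.77 × 5.4 = 48.17 ft³/s
w_4 = (15.3 − 7.0)/2 = 4.15 ft; q_4 = 1.55 × 3.25 × 4.15 = 20.91 ft³/s
w_5 = (16.3 − 13.3)/2 = 1.5 ft; q_5 = 1.15 × 2.50 × 1.5 = 4.313 ft³/s
w_6 = (16.3 − 15.3)/2 = 0.5 ft; q_6 = 1.16 × 1.59 × 0.5 = 0.9222 ft³/s
Q = Σ qᵢ = 95.54 ft³/s

95.5 ft³/s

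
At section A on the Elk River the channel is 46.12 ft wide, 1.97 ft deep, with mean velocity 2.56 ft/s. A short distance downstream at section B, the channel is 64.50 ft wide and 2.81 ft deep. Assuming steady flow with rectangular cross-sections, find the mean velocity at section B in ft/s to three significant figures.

Q = A₁V₁ = (46.12×1.97) × 2.56 = 232.6 ft³/s
A₂ = 64.50 × 2.81 = 181.2 ft²
V₂ = Q/A₂ = 232.6/181.2 = 1.283 ft/s

1.28 ft/s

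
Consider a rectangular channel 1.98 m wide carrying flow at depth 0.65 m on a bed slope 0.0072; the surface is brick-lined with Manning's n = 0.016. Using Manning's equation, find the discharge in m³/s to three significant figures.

A = b·y = 1.98 × 0.65 = 1.287 m²
P = b + 2y = 1.98 + 2×0.65 = 3.280 m
R = A/P = 1.287/3.280 = 0.3924 m
Q = (1/n)·A·R^(2/3)·S^(1/2) = (1/0.016) × 1.287 × 0.3924^(2/3) × 0.0072^(1/2) = 3.658 m³/s

3.66 m³/s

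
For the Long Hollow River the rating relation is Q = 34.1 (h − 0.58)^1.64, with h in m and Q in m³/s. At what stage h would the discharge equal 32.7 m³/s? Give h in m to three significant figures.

h − h₀ = (Q/C)^(1/b) = (32.7/34.1)^(1/1.64) = 0.9748 m
h = 0.58 + 0.9748 = 1.555 m

1.55 m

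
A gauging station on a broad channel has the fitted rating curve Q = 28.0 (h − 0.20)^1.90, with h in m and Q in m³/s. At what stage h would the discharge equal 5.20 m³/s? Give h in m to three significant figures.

0.612 m

h − h₀ = (Q/C)^(1/b) = (5.20/28.0)^(1/1.90) = 0.4123 m
h = 0.20 + 0.4123 = 0.6123 m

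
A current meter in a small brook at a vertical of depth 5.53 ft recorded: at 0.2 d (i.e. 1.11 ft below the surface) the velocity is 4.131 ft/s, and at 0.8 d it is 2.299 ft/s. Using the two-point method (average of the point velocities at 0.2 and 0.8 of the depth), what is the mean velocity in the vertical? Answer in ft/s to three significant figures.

3.22 ft/s

v̄ = (4.131 + 2.299) / 2 = 3.215 ft/s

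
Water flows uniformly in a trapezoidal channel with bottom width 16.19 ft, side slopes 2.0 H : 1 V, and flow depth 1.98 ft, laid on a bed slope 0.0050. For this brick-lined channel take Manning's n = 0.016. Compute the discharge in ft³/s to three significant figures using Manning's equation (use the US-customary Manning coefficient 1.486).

A = (b + z·y)·y = (16.19 + 2.0×1.98)×1.98 = 39.90 ft²
P = b + 2y√(1+z²) = 16.19 + 2×1.98×√(1+2.0²) = 25.04 ft
R = A/P = 39.90/25.04 = 1.593 ft
Q = (1.486/n)·A·R^(2/3)·S^(1/2) = (1.486/0.016) × 39.90 × 1.593^(2/3) × 0.0050^(1/2) = 357.4 ft³/s

357 ft³/s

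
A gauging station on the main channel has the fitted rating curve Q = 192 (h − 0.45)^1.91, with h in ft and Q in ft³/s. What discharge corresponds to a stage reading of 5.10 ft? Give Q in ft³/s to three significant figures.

3620 ft³/s

Q = 192 × (5.10 − 0.45)^1.91 = 192 × 4.65^1.91 = 3615 ft³/s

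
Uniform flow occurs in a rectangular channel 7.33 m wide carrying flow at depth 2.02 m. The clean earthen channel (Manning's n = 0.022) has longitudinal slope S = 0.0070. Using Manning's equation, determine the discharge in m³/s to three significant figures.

67.1 m³/s

A = b·y = 7.33 × 2.02 = 14.81 m²
P = b + 2y = 7.33 + 2×2.02 = 11.37 m
R = A/P = 14.81/11.37 = 1.302 m
Q = (1/n)·A·R^(2/3)·S^(1/2) = (1/0.022) × 14.81 × 1.302^(2/3) × 0.0070^(1/2) = 67.15 m³/s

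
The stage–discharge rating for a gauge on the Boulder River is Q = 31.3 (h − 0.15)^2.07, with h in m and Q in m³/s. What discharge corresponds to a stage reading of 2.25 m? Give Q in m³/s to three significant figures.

145 m³/s

Q = 31.3 × (2.25 − 0.15)^2.07 = 31.3 × 2.1^2.07 = 145.4 m³/s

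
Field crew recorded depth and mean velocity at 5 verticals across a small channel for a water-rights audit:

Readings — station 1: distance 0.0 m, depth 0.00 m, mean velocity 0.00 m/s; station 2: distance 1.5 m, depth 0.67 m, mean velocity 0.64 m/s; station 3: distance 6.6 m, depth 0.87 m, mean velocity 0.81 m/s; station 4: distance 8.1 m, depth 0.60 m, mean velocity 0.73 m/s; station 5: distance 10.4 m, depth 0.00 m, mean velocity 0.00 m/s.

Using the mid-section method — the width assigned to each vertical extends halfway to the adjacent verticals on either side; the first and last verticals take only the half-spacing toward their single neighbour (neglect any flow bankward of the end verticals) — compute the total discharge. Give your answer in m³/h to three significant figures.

16500 m³/h

w_2 = (6.6 − 0.0)/2 = 3.3 m; q_2 = 0.64 × 0.67 × 3.3 = 1.415 m³/s
w_3 = (8.1 − 1.5)/2 = 3.3 m; q_3 = 0.81 × 0.87 × 3.3 = 2.326 m³/s
w_4 = (10.4 − 6.6)/2 = 1.9 m; q_4 = 0.73 × 0.60 × 1.9 = 0.8322 m³/s
Stations 1, 5 contribute zero (depth or velocity is 0).
Q = Σ qᵢ = 4.573 m³/s
= 4.573 × 3600 = 16460 m³/h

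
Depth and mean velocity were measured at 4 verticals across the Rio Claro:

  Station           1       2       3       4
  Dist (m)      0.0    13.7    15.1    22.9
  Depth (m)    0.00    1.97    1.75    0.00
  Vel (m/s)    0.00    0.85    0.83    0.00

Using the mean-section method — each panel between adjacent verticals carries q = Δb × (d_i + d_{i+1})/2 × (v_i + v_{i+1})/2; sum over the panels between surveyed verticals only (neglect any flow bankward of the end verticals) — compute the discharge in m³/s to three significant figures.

10.8 m³/s

Panel 1-2: Δb = 13.7 m, d̄ = (0.00+1.97)/2 = 0.985, v̄ = (0.00+0.85)/2 = 0.425 → q = 13.7×0.985×0.425 = 5.735 m³/s
Panel 2-3: Δb = 1.4 m, d̄ = (1.97+1.75)/2 = 1.86, v̄ = (0.85+0.83)/2 = 0.84 → q = 1.4×1.86×0.84 = 2.187 m³/s
Panel 3-4: Δb = 7.8 m, d̄ = (1.75+0.00)/2 = 0.875, v̄ = (0.83+0.00)/2 = 0.415 → q = 7.8×0.875×0.415 = 2.832 m³/s
Q = Σ q = 10.75 m³/s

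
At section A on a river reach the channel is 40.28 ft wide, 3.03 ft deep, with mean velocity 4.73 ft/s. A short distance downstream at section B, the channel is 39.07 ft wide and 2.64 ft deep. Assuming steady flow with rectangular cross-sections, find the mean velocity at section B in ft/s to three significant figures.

Q = A₁V₁ = (40.28×3.03) × 4.73 = 577.3 ft³/s
A₂ = 39.07 × 2.64 = 103.1 ft²
V₂ = Q/A₂ = 577.3/103.1 = 5.597 ft/s

5.60 ft/s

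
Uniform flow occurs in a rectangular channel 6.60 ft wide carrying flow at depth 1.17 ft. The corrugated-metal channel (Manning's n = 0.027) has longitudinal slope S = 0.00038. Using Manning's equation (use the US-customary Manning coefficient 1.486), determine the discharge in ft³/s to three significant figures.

A = b·y = 6.60 × 1.17 = 7.722 ft²
P = b + 2y = 6.60 + 2×1.17 = 8.940 ft
R = A/P = 7.722/8.940 = 0.8638 ft
Q = (1.486/n)·A·R^(2/3)·S^(1/2) = (1.486/0.027) × 7.722 × 0.8638^(2/3) × 0.00038^(1/2) = 7.514 ft³/s

7.51 ft³/s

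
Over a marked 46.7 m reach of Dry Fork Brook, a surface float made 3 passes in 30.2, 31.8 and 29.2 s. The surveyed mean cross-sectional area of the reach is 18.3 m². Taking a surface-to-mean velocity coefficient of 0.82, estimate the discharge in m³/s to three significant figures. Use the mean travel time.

t̄ = (30.2 + 31.8 + 29.2) / 3 = 30.4 s
v_surface = L / t̄ = 46.7 / 30.4 = 1.536 m/s
v_mean = 0.82 × 1.536 = 1.260 m/s
Q = A × v_mean = 18.3 × 1.260 = 23.05 m³/s

23.1 m³/s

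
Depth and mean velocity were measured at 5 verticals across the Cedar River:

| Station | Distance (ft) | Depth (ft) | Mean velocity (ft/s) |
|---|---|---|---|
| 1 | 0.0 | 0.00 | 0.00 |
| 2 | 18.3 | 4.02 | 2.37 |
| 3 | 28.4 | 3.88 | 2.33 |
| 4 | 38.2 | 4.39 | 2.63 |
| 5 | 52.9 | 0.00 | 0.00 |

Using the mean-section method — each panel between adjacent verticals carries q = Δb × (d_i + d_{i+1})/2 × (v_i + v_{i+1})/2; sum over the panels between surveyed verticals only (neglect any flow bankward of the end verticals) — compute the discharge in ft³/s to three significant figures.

Panel 1-2: Δb = 18.3 ft, d̄ = (0.00+4.02)/2 = 2.01, v̄ = (0.00+2.37)/2 = 1.185 → q = 18.3×2.01×1.185 = 43.59 ft³/s
Panel 2-3: Δb = 10.1 ft, d̄ = (4.02+3.88)/2 = 3.95, v̄ = (2.37+2.33)/2 = 2.35 → q = 10.1×3.95×2.35 = 93.75 ft³/s
Panel 3-4: Δb = 9.8 ft, d̄ = (3.88+4.39)/2 = 4.135, v̄ = (2.33+2.63)/2 = 2.48 → q = 9.8×4.135×2.48 = 100.5 ft³/s
Panel 4-5: Δb = 14.7 ft, d̄ = (4.39+0.00)/2 = 2.195, v̄ = (2.63+0.00)/2 = 1.315 → q = 14.7×2.195×1.315 = 42.43 ft³/s
Q = Σ q = 280.3 ft³/s

280 ft³/s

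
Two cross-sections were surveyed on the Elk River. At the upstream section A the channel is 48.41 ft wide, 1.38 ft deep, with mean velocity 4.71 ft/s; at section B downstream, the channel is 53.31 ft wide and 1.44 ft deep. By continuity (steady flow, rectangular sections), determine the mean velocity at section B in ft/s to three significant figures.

4.10 ft/s

Q = A₁V₁ = (48.41×1.38) × 4.71 = 314.7 ft³/s
A₂ = 53.31 × 1.44 = 76.77 ft²
V₂ = Q/A₂ = 314.7/76.77 = 4.099 ft/s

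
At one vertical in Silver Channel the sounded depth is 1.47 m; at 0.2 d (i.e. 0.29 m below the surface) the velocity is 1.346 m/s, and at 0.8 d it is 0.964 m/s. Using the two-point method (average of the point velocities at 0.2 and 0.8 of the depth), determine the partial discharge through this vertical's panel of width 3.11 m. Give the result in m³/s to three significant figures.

v̄ = (1.346 + 0.964) / 2 = 1.155 m/s
q = v̄ × d × w = 1.155 × 1.47 × 3.11 = 5.280 m³/s

5.28 m³/s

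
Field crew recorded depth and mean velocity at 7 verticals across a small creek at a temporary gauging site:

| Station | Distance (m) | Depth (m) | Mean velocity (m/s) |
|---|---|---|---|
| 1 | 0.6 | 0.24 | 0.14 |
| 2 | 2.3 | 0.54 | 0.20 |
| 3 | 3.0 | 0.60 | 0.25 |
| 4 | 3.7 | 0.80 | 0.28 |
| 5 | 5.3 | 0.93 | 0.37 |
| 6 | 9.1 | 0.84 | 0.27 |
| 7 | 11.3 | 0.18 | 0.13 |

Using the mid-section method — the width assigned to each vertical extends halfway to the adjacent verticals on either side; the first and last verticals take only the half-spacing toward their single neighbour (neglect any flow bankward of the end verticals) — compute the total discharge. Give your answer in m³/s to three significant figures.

w_1 = (2.3 − 0.6)/2 = 0.85 m; q_1 = 0.14 × 0.24 × 0.85 = 0.02856 m³/s
w_2 = (3.0 − 0.6)/2 = 1.2 m; q_2 = 0.20 × 0.54 × 1.2 = 0.1296 m³/s
w_3 = (3.7 − 2.3)/2 = 0.7 m; q_3 = 0.25 × 0.60 × 0.7 = 0.1050 m³/s
w_4 = (5.3 − 3.0)/2 = 1.15 m; q_4 = 0.28 × 0.80 × 1.15 = 0.2576 m³/s
w_5 = (9.1 − 3.7)/2 = 2.7 m; q_5 = 0.37 × 0.93 × 2.7 = 0.9291 m³/s
w_6 = (11.3 − 5.3)/2 = 3 m; q_6 = 0.27 × 0.84 × 3 = 0.6804 m³/s
w_7 = (11.3 − 9.1)/2 = 1.1 m; q_7 = 0.13 × 0.18 × 1.1 = 0.02574 m³/s
Q = Σ qᵢ = 2.156 m³/s

2.16 m³/s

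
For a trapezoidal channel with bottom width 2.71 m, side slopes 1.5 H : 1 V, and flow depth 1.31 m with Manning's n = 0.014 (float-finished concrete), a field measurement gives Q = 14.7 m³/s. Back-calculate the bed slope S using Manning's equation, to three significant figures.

A = (b + z·y)·y = (2.71 + 1.5×1.31)×1.31 = 6.124 m²
P = b + 2y√(1+z²) = 2.71 + 2×1.31×√(1+1.5²) = 7.433 m
R = A/P = 6.124/7.433 = 0.8239 m
S = (Q·n / (1·A·R^(2/3)))² = (14.7×0.014 / (1×6.124×0.8789))² = 0.001462

0.00146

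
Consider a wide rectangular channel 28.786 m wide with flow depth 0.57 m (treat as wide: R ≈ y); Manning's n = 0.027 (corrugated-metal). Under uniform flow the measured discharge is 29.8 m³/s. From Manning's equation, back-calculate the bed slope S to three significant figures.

0.00509

A = b·y = 28.786 × 0.57 = 16.41 m²
Wide channel: R ≈ y = 0.57 m
S = (Q·n / (1·A·R^(2/3)))² = (29.8×0.027 / (1×16.41×0.6875))² = 0.005088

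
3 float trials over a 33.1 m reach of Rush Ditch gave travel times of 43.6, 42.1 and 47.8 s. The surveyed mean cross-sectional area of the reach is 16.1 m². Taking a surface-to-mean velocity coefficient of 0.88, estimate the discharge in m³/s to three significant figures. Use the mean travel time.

t̄ = (43.6 + 42.1 + 47.8) / 3 = 44.5 s
v_surface = L / t̄ = 33.1 / 44.5 = 0.7438 m/s
v_mean = 0.88 × 0.7438 = 0.6546 m/s
Q = A × v_mean = 16.1 × 0.6546 = 10.54 m³/s

10.5 m³/s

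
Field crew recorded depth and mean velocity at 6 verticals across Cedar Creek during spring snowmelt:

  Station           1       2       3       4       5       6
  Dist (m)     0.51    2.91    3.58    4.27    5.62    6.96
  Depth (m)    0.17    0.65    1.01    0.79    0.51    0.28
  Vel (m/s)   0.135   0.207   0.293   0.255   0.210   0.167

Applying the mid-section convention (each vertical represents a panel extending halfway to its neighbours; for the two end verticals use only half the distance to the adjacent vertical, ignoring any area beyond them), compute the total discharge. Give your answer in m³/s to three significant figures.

0.816 m³/s

w_1 = (2.91 − 0.51)/2 = 1.2 m; q_1 = 0.135 × 0.17 × 1.2 = 0.02754 m³/s
w_2 = (3.58 − 0.51)/2 = 1.535 m; q_2 = 0.207 × 0.65 × 1.535 = 0.2065 m³/s
w_3 = (4.27 − 2.91)/2 = 0.68 m; q_3 = 0.293 × 1.01 × 0.68 = 0.2012 m³/s
w_4 = (5.62 − 3.58)/2 = 1.02 m; q_4 = 0.255 × 0.79 × 1.02 = 0.2055 m³/s
w_5 = (6.96 − 4.27)/2 = 1.345 m; q_5 = 0.210 × 0.51 × 1.345 = 0.1440 m³/s
w_6 = (6.96 − 5.62)/2 = 0.67 m; q_6 = 0.167 × 0.28 × 0.67 = 0.03133 m³/s
Q = Σ qᵢ = 0.8162 m³/s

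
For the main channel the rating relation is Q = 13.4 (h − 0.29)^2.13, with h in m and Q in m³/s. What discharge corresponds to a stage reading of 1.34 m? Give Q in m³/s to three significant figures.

14.9 m³/s

Q = 13.4 × (1.34 − 0.29)^2.13 = 13.4 × 1.05^2.13 = 14.87 m³/s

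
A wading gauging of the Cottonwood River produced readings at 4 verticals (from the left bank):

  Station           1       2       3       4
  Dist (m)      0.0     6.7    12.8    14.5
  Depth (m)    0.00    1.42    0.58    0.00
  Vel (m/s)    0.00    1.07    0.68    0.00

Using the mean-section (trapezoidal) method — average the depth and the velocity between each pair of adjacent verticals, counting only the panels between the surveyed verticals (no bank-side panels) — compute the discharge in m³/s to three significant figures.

Panel 1-2: Δb = 6.7 m, d̄ = (0.00+1.42)/2 = 0.71, v̄ = (0.00+1.07)/2 = 0.535 → q = 6.7×0.71×0.535 = 2.545 m³/s
Panel 2-3: Δb = 6.1 m, d̄ = (1.42+0.58)/2 = 1, v̄ = (1.07+0.68)/2 = 0.875 → q = 6.1×1×0.875 = 5.338 m³/s
Panel 3-4: Δb = 1.7 m, d̄ = (0.58+0.00)/2 = 0.29, v̄ = (0.68+0.00)/2 = 0.34 → q = 1.7×0.29×0.34 = 0.1676 m³/s
Q = Σ q = 8.050 m³/s

8.05 m³/s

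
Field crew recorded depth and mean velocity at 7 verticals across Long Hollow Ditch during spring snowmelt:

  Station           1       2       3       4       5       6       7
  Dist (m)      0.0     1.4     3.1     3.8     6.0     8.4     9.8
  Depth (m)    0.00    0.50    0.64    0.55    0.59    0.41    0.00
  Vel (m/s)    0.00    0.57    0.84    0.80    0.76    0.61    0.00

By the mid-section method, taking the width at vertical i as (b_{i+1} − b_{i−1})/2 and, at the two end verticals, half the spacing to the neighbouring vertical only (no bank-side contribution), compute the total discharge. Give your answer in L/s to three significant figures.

w_2 = (3.1 − 0.0)/2 = 1.55 m; q_2 = 0.57 × 0.50 × 1.55 = 0.4418 m³/s
w_3 = (3.8 − 1.4)/2 = 1.2 m; q_3 = 0.84 × 0.64 × 1.2 = 0.6451 m³/s
w_4 = (6.0 − 3.1)/2 = 1.45 m; q_4 = 0.80 × 0.55 × 1.45 = 0.6380 m³/s
w_5 = (8.4 − 3.8)/2 = 2.3 m; q_5 = 0.76 × 0.59 × 2.3 = 1.031 m³/s
w_6 = (9.8 − 6.0)/2 = 1.9 m; q_6 = 0.61 × 0.41 × 1.9 = 0.4752 m³/s
Stations 1, 7 contribute zero (depth or velocity is 0).
Q = Σ qᵢ = 3.231 m³/s
= 3.231 × 1000 = 3231 L/s

3230 L/s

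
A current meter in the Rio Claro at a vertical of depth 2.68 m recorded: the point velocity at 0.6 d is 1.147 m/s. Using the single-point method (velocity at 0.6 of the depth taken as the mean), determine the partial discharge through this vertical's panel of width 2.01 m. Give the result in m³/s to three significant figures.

v̄ = v₀.₆ = 1.147 m/s
q = v̄ × d × w = 1.147 × 2.68 × 2.01 = 6.179 m³/s

6.18 m³/s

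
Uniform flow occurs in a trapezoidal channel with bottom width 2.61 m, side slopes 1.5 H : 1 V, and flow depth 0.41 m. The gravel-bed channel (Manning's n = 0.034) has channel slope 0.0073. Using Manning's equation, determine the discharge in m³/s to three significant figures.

1.57 m³/s

A = (b + z·y)·y = (2.61 + 1.5×0.41)×0.41 = 1.322 m²
P = b + 2y√(1+z²) = 2.61 + 2×0.41×√(1+1.5²) = 4.088 m
R = A/P = 1.322/4.088 = 0.3234 m
Q = (1/n)·A·R^(2/3)·S^(1/2) = (1/0.034) × 1.322 × 0.3234^(2/3) × 0.0073^(1/2) = 1.566 m³/s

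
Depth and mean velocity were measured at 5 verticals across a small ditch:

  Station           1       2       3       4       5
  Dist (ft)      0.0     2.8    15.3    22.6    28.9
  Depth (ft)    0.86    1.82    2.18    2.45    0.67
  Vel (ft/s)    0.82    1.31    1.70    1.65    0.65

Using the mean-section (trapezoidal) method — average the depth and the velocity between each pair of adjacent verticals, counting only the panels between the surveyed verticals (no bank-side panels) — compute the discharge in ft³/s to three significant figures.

81.2 ft³/s

Panel 1-2: Δb = 2.8 ft, d̄ = (0.86+1.82)/2 = 1.34, v̄ = (0.82+1.31)/2 = 1.065 → q = 2.8×1.34×1.065 = 3.996 ft³/s
Panel 2-3: Δb = 12.5 ft, d̄ = (1.82+2.18)/2 = 2, v̄ = (1.31+1.70)/2 = 1.505 → q = 12.5×2×1.505 = 37.63 ft³/s
Panel 3-4: Δb = 7.3 ft, d̄ = (2.18+2.45)/2 = 2.315, v̄ = (1.70+1.65)/2 = 1.675 → q = 7.3×2.315×1.675 = 28.31 ft³/s
Panel 4-5: Δb = 6.3 ft, d̄ = (2.45+0.67)/2 = 1.56, v̄ = (1.65+0.65)/2 = 1.15 → q = 6.3×1.56×1.15 = 11.30 ft³/s
Q = Σ q = 81.23 ft³/s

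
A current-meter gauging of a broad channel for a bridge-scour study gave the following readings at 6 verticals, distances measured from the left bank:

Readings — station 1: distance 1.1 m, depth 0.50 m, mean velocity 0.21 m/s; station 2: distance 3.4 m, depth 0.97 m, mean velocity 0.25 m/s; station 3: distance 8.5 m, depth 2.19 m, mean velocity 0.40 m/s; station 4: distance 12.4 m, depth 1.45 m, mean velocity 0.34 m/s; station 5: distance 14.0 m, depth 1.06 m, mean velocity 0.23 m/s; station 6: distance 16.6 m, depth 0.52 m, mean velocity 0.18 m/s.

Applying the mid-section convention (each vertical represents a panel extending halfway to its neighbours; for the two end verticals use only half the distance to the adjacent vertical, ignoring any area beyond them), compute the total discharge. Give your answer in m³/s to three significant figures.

6.95 m³/s

w_1 = (3.4 − 1.1)/2 = 1.15 m; q_1 = 0.21 × 0.50 × 1.15 = 0.1208 m³/s
w_2 = (8.5 − 1.1)/2 = 3.7 m; q_2 = 0.25 × 0.97 × 3.7 = 0.8973 m³/s
w_3 = (12.4 − 3.4)/2 = 4.5 m; q_3 = 0.40 × 2.19 × 4.5 = 3.942 m³/s
w_4 = (14.0 − 8.5)/2 = 2.75 m; q_4 = 0.34 × 1.45 × 2.75 = 1.356 m³/s
w_5 = (16.6 − 12.4)/2 = 2.1 m; q_5 = 0.23 × 1.06 × 2.1 = 0.5120 m³/s
w_6 = (16.6 − 14.0)/2 = 1.3 m; q_6 = 0.18 × 0.52 × 1.3 = 0.1217 m³/s
Q = Σ qᵢ = 6.949 m³/s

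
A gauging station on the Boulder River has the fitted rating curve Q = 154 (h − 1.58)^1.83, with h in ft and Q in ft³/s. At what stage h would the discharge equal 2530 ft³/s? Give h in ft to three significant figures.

6.20 ft

h − h₀ = (Q/C)^(1/b) = (2530/154)^(1/1.83) = 4.616 ft
h = 1.58 + 4.616 = 6.196 ft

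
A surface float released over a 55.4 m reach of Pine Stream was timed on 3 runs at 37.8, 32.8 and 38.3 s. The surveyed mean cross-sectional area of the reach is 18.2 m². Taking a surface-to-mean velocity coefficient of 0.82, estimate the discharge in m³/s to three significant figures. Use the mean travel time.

t̄ = (37.8 + 32.8 + 38.3) / 3 = 36.3 s
v_surface = L / t̄ = 55.4 / 36.3 = 1.526 m/s
v_mean = 0.82 × 1.526 = 1.251 m/s
Q = A × v_mean = 18.2 × 1.251 = 22.78 m³/s

22.8 m³/s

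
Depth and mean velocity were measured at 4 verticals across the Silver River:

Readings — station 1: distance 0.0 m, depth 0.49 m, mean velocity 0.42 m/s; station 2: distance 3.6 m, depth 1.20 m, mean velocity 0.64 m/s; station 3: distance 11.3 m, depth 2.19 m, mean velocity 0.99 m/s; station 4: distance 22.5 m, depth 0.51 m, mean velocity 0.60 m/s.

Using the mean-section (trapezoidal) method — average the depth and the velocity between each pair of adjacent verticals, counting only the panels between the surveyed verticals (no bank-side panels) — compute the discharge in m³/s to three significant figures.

24.3 m³/s

Panel 1-2: Δb = 3.6 m, d̄ = (0.49+1.20)/2 = 0.845, v̄ = (0.42+0.64)/2 = 0.53 → q = 3.6×0.845×0.53 = 1.612 m³/s
Panel 2-3: Δb = 7.7 m, d̄ = (1.20+2.19)/2 = 1.695, v̄ = (0.64+0.99)/2 = 0.815 → q = 7.7×1.695×0.815 = 10.64 m³/s
Panel 3-4: Δb = 11.2 m, d̄ = (2.19+0.51)/2 = 1.35, v̄ = (0.99+0.60)/2 = 0.795 → q = 11.2×1.35×0.795 = 12.02 m³/s
Q = Σ q = 24.27 m³/s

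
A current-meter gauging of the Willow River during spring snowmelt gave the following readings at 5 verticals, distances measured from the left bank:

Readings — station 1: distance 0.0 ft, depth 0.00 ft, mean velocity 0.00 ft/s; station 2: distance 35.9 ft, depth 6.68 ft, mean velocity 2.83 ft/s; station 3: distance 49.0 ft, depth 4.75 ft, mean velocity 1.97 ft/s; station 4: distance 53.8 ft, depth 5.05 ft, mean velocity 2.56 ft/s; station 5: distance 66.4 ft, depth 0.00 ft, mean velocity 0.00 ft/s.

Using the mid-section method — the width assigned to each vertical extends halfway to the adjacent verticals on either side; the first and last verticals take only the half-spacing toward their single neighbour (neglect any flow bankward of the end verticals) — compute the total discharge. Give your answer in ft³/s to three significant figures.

659 ft³/s

w_2 = (49.0 − 0.0)/2 = 24.5 ft; q_2 = 2.83 × 6.68 × 24.5 = 463.2 ft³/s
w_3 = (53.8 − 35.9)/2 = 8.95 ft; q_3 = 1.97 × 4.75 × 8.95 = 83.75 ft³/s
w_4 = (66.4 − 49.0)/2 = 8.7 ft; q_4 = 2.56 × 5.05 × 8.7 = 112.5 ft³/s
Stations 1, 5 contribute zero (depth or velocity is 0).
Q = Σ qᵢ = 659.4 ft³/s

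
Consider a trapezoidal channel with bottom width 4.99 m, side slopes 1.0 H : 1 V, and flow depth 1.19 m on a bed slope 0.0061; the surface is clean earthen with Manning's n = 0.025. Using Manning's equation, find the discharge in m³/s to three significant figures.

A = (b + z·y)·y = (4.99 + 1.0×1.19)×1.19 = 7.354 m²
P = b + 2y√(1+z²) = 4.99 + 2×1.19×√(1+1.0²) = 8.356 m
R = A/P = 7.354/8.356 = 0.8801 m
Q = (1/n)·A·R^(2/3)·S^(1/2) = (1/0.025) × 7.354 × 0.8801^(2/3) × 0.0061^(1/2) = 21.10 m³/s

21.1 m³/s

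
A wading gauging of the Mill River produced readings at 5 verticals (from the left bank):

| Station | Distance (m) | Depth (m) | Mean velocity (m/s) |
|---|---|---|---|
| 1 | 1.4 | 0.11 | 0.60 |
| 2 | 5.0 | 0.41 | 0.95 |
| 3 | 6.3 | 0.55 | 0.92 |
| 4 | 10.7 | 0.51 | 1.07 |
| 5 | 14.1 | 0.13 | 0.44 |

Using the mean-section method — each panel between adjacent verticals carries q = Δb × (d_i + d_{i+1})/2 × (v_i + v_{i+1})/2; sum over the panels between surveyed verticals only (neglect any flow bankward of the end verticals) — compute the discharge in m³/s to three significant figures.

4.45 m³/s

Panel 1-2: Δb = 3.6 m, d̄ = (0.11+0.41)/2 = 0.26, v̄ = (0.60+0.95)/2 = 0.775 → q = 3.6×0.26×0.775 = 0.7254 m³/s
Panel 2-3: Δb = 1.3 m, d̄ = (0.41+0.55)/2 = 0.48, v̄ = (0.95+0.92)/2 = 0.935 → q = 1.3×0.48×0.935 = 0.5834 m³/s
Panel 3-4: Δb = 4.4 m, d̄ = (0.55+0.51)/2 = 0.53, v̄ = (0.92+1.07)/2 = 0.995 → q = 4.4×0.53×0.995 = 2.320 m³/s
Panel 4-5: Δb = 3.4 m, d̄ = (0.51+0.13)/2 = 0.32, v̄ = (1.07+0.44)/2 = 0.755 → q = 3.4×0.32×0.755 = 0.8214 m³/s
Q = Σ q = 4.451 m³/s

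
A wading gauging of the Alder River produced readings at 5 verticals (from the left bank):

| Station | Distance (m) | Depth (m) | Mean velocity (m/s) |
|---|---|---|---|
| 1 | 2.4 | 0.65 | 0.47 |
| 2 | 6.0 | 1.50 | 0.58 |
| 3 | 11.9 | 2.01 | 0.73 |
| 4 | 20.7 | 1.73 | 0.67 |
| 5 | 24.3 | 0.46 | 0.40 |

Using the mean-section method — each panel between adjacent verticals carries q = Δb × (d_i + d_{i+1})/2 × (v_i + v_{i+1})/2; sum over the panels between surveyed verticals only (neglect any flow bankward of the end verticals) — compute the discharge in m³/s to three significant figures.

22.4 m³/s

Panel 1-2: Δb = 3.6 m, d̄ = (0.65+1.50)/2 = 1.075, v̄ = (0.47+0.58)/2 = 0.525 → q = 3.6×1.075×0.525 = 2.032 m³/s
Panel 2-3: Δb = 5.9 m, d̄ = (1.50+2.01)/2 = 1.755, v̄ = (0.58+0.73)/2 = 0.655 → q = 5.9×1.755×0.655 = 6.782 m³/s
Panel 3-4: Δb = 8.8 m, d̄ = (2.01+1.73)/2 = 1.87, v̄ = (0.73+0.67)/2 = 0.7 → q = 8.8×1.87×0.7 = 11.52 m³/s
Panel 4-5: Δb = 3.6 m, d̄ = (1.73+0.46)/2 = 1.095, v̄ = (0.67+0.40)/2 = 0.535 → q = 3.6×1.095×0.535 = 2.109 m³/s
Q = Σ q = 22.44 m³/s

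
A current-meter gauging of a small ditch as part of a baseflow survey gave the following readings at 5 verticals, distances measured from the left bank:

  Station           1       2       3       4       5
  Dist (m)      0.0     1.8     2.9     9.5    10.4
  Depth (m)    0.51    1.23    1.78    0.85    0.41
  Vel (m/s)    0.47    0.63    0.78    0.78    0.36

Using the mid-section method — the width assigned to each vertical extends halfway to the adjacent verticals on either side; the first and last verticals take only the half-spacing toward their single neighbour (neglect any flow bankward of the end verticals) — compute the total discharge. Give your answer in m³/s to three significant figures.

9.24 m³/s

w_1 = (1.8 − 0.0)/2 = 0.9 m; q_1 = 0.47 × 0.51 × 0.9 = 0.2157 m³/s
w_2 = (2.9 − 0.0)/2 = 1.45 m; q_2 = 0.63 × 1.23 × 1.45 = 1.124 m³/s
w_3 = (9.5 − 1.8)/2 = 3.85 m; q_3 = 0.78 × 1.78 × 3.85 = 5.345 m³/s
w_4 = (10.4 − 2.9)/2 = 3.75 m; q_4 = 0.78 × 0.85 × 3.75 = 2.486 m³/s
w_5 = (10.4 − 9.5)/2 = 0.45 m; q_5 = 0.36 × 0.41 × 0.45 = 0.06642 m³/s
Q = Σ qᵢ = 9.237 m³/s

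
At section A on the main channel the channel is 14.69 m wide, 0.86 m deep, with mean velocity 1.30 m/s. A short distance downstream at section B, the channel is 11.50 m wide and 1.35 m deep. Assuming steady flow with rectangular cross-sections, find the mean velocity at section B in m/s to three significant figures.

1.06 m/s

Q = A₁V₁ = (14.69×0.86) × 1.30 = 16.42 m³/s
A₂ = 11.50 × 1.35 = 15.53 m²
V₂ = Q/A₂ = 16.42/15.53 = 1.058 m/s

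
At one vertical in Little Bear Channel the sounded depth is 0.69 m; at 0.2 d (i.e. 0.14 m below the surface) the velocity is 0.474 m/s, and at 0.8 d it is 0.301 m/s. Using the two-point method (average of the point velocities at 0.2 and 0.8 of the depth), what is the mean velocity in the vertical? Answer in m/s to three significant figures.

0.388 m/s

v̄ = (0.474 + 0.301) / 2 = 0.3875 m/s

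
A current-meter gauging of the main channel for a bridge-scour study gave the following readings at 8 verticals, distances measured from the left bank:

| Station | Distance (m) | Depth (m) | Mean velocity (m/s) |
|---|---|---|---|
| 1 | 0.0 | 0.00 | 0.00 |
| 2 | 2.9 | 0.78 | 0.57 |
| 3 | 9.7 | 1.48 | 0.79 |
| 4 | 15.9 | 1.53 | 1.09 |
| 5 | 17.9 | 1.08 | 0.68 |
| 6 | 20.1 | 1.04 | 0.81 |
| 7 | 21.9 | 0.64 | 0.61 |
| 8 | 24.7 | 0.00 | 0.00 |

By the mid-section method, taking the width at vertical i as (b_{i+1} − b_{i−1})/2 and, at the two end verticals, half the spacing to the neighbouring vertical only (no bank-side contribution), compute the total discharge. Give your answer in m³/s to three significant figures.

20.7 m³/s

w_2 = (9.7 − 0.0)/2 = 4.85 m; q_2 = 0.57 × 0.78 × 4.85 = 2.156 m³/s
w_3 = (15.9 − 2.9)/2 = 6.5 m; q_3 = 0.79 × 1.48 × 6.5 = 7.600 m³/s
w_4 = (17.9 − 9.7)/2 = 4.1 m; q_4 = 1.09 × 1.53 × 4.1 = 6.838 m³/s
w_5 = (20.1 − 15.9)/2 = 2.1 m; q_5 = 0.68 × 1.08 × 2.1 = 1.542 m³/s
w_6 = (21.9 − 17.9)/2 = 2 m; q_6 = 0.81 × 1.04 × 2 = 1.685 m³/s
w_7 = (24.7 − 20.1)/2 = 2.3 m; q_7 = 0.61 × 0.64 × 2.3 = 0.8979 m³/s
Stations 1, 8 contribute zero (depth or velocity is 0).
Q = Σ qᵢ = 20.72 m³/s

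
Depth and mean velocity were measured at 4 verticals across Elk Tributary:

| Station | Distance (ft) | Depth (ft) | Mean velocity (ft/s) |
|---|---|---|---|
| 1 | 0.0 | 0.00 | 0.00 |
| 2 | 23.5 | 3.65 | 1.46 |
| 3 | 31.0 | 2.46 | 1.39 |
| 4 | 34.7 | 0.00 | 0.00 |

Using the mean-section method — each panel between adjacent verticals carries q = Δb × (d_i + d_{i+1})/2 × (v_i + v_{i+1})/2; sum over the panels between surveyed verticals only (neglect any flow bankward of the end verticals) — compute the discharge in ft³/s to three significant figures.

67.1 ft³/s

Panel 1-2: Δb = 23.5 ft, d̄ = (0.00+3.65)/2 = 1.825, v̄ = (0.00+1.46)/2 = 0.73 → q = 23.5×1.825×0.73 = 31.31 ft³/s
Panel 2-3: Δb = 7.5 ft, d̄ = (3.65+2.46)/2 = 3.055, v̄ = (1.46+1.39)/2 = 1.425 → q = 7.5×3.055×1.425 = 32.65 ft³/s
Panel 3-4: Δb = 3.7 ft, d̄ = (2.46+0.00)/2 = 1.23, v̄ = (1.39+0.00)/2 = 0.695 → q = 3.7×1.23×0.695 = 3.163 ft³/s
Q = Σ q = 67.12 ft³/s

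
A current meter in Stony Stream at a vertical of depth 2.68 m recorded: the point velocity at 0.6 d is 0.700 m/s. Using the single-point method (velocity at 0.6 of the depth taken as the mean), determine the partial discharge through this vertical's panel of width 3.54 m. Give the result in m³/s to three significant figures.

v̄ = v₀.₆ = 0.700 m/s
q = v̄ × d × w = 0.7000 × 2.68 × 3.54 = 6.641 m³/s

6.64 m³/s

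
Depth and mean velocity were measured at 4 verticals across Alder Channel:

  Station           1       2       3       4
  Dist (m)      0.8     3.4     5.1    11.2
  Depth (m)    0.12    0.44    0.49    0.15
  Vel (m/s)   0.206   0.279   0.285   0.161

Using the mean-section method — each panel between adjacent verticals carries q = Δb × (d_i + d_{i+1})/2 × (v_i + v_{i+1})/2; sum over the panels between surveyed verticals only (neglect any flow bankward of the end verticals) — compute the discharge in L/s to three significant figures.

Panel 1-2: Δb = 2.6 m, d̄ = (0.12+0.44)/2 = 0.28, v̄ = (0.206+0.279)/2 = 0.2425 → q = 2.6×0.28×0.2425 = 0.1765 m³/s
Panel 2-3: Δb = 1.7 m, d̄ = (0.44+0.49)/2 = 0.465, v̄ = (0.279+0.285)/2 = 0.282 → q = 1.7×0.465×0.282 = 0.2229 m³/s
Panel 3-4: Δb = 6.1 m, d̄ = (0.49+0.15)/2 = 0.32, v̄ = (0.285+0.161)/2 = 0.223 → q = 6.1×0.32×0.223 = 0.4353 m³/s
Q = Σ q = 0.8348 m³/s
= 0.8348 × 1000 = 834.8 L/s

835 L/s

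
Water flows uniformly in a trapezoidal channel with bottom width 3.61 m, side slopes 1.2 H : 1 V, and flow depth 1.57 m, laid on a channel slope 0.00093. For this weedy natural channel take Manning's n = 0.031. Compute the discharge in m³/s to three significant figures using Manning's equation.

8.56 m³/s

A = (b + z·y)·y = (3.61 + 1.2×1.57)×1.57 = 8.626 m²
P = b + 2y√(1+z²) = 3.61 + 2×1.57×√(1+1.2²) = 8.515 m
R = A/P = 8.626/8.515 = 1.013 m
Q = (1/n)·A·R^(2/3)·S^(1/2) = (1/0.031) × 8.626 × 1.013^(2/3) × 0.00093^(1/2) = 8.559 m³/s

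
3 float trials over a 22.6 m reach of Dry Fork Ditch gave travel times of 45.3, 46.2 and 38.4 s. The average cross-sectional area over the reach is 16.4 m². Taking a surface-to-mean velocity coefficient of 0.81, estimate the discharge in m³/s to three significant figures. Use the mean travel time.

t̄ = (45.3 + 46.2 + 38.4) / 3 = 43.3 s
v_surface = L / t̄ = 22.6 / 43.3 = 0.5219 m/s
v_mean = 0.81 × 0.5219 = 0.4228 m/s
Q = A × v_mean = 16.4 × 0.4228 = 6.933 m³/s

6.93 m³/s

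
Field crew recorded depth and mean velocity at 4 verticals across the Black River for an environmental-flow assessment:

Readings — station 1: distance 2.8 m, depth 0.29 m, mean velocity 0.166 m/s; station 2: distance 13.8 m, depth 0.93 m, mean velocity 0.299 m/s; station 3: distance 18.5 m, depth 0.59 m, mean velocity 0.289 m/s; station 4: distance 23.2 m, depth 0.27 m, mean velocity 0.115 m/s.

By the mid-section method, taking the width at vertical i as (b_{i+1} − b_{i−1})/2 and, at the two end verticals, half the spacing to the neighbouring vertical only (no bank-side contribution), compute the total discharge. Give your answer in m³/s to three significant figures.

3.32 m³/s

w_1 = (13.8 − 2.8)/2 = 5.5 m; q_1 = 0.166 × 0.29 × 5.5 = 0.2648 m³/s
w_2 = (18.5 − 2.8)/2 = 7.85 m; q_2 = 0.299 × 0.93 × 7.85 = 2.183 m³/s
w_3 = (23.2 − 13.8)/2 = 4.7 m; q_3 = 0.289 × 0.59 × 4.7 = 0.8014 m³/s
w_4 = (23.2 − 18.5)/2 = 2.35 m; q_4 = 0.115 × 0.27 × 2.35 = 0.07297 m³/s
Q = Σ qᵢ = 3.322 m³/s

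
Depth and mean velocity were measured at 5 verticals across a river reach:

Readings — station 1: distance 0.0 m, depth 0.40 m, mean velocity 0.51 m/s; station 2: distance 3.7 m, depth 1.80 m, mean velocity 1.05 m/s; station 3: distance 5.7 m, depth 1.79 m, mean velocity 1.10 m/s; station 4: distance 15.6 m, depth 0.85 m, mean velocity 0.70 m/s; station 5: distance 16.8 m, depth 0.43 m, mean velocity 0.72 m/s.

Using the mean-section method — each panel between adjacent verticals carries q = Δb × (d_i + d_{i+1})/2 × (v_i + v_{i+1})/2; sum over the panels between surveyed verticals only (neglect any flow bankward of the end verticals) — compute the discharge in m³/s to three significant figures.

19.3 m³/s

Panel 1-2: Δb = 3.7 m, d̄ = (0.40+1.80)/2 = 1.1, v̄ = (0.51+1.05)/2 = 0.78 → q = 3.7×1.1×0.78 = 3.175 m³/s
Panel 2-3: Δb = 2 m, d̄ = (1.80+1.79)/2 = 1.795, v̄ = (1.05+1.10)/2 = 1.075 → q = 2×1.795×1.075 = 3.859 m³/s
Panel 3-4: Δb = 9.9 m, d̄ = (1.79+0.85)/2 = 1.32, v̄ = (1.10+0.70)/2 = 0.9 → q = 9.9×1.32×0.9 = 11.76 m³/s
Panel 4-5: Δb = 1.2 m, d̄ = (0.85+0.43)/2 = 0.64, v̄ = (0.70+0.72)/2 = 0.71 → q = 1.2×0.64×0.71 = 0.5453 m³/s
Q = Σ q = 19.34 m³/s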